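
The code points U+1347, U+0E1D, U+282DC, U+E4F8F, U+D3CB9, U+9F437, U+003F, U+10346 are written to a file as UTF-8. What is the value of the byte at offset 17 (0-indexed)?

U+1347 → 3-byte form E1 8D 87 at offsets 0–2.
U+0E1D → 3-byte form E0 B8 9D at offsets 3–5.
U+282DC → 4-byte form F0 A8 8B 9C at offsets 6–9.
U+E4F8F → 4-byte form F3 A4 BE 8F at offsets 10–13.
U+D3CB9 → 4-byte form F3 93 B2 B9 at offsets 14–17.
Offset 17 falls in char 5's range; it's byte 4 of F3 93 B2 B9 = 0xB9.

0xB9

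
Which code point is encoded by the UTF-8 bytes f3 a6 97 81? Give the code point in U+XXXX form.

U+E65C1

Leading byte 0xF3 = 11110011 matches 11110xxx → 4-byte sequence.
Byte 1: 0xF3 = 11110011, payload 011 (3 bits).
Byte 2: 0xA6 = 10100110 (10xxxxxx ✓), payload 100110.
Byte 3: 0x97 = 10010111 (10xxxxxx ✓), payload 010111.
Byte 4: 0x81 = 10000001 (10xxxxxx ✓), payload 000001.
Concatenate: 011100110010111000001 = 0xE65C1 (21 bits → U+E65C1).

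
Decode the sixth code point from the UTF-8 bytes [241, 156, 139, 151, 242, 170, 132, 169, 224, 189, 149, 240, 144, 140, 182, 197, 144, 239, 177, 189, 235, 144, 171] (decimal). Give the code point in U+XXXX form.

U+FC7D

Offset 0: leading byte 0xF1 = 11110001 → 4-byte char #1 = F1 9C 8B 97.
Offset 4: leading byte 0xF2 = 11110010 → 4-byte char #2 = F2 AA 84 A9.
Offset 8: leading byte 0xE0 = 11100000 → 3-byte char #3 = E0 BD 95.
Offset 11: leading byte 0xF0 = 11110000 → 4-byte char #4 = F0 90 8C B6.
Offset 15: leading byte 0xC5 = 11000101 → 2-byte char #5 = C5 90.
Offset 17: leading byte 0xEF = 11101111 → 3-byte char #6 = EF B1 BD.
Leading byte 0xEF = 11101111 matches 1110xxxx → 3-byte sequence.
Byte 1: 0xEF = 11101111, payload 1111 (4 bits).
Byte 2: 0xB1 = 10110001 (10xxxxxx ✓), payload 110001.
Byte 3: 0xBD = 10111101 (10xxxxxx ✓), payload 111101.
Concatenate: 1111110001111101 = 0xFC7D (16 bits → U+FC7D).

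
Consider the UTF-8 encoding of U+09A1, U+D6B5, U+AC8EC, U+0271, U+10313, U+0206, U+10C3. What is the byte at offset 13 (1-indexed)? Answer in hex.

1-indexed offset 13 is 0-indexed offset 12.
U+09A1 → 3-byte form E0 A6 A1 at offsets 0–2.
U+D6B5 → 3-byte form ED 9A B5 at offsets 3–5.
U+AC8EC → 4-byte form F2 AC A3 AC at offsets 6–9.
U+0271 → 2-byte form C9 B1 at offsets 10–11.
U+10313 → 4-byte form F0 90 8C 93 at offsets 12–15.
Offset 12 falls in char 5's range; it's byte 1 of F0 90 8C 93 = 0xF0.

0xF0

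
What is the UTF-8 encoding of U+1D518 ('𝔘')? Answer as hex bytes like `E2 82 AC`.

F0 9D 94 98

U+1D518 = 0x1D518 = 120088 decimal. In range U+10000–U+10FFFF → 4-byte form: 11110xxx 10xxxxxx 10xxxxxx 10xxxxxx.
Binary (21 bits): 000011101010100011000.
Split 3+6+6+6: 000 | 011101 | 010100 | 011000.
Byte 1: 11110000 = 0xF0.
Byte 2: 10011101 = 0x9D.
Byte 3: 10010100 = 0x94.
Byte 4: 10011000 = 0x98.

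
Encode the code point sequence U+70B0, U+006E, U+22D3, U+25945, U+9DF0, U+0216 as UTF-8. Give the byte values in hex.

U+70B0: 3-byte form → E7 82 B0.
U+006E: 1-byte form → 6E.
U+22D3: 3-byte form → E2 8B 93.
U+25945: 4-byte form → F0 A5 A5 85.
U+9DF0: 3-byte form → E9 B7 B0.
U+0216: 2-byte form → C8 96.
Concatenated (16 bytes): E7 82 B0 6E E2 8B 93 F0 A5 A5 85 E9 B7 B0 C8 96.

E7 82 B0 6E E2 8B 93 F0 A5 A5 85 E9 B7 B0 C8 96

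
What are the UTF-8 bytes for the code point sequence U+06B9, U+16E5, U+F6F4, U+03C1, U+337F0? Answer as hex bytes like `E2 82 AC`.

DA B9 E1 9B A5 EF 9B B4 CF 81 F0 B3 9F B0

U+06B9: 2-byte form → DA B9.
U+16E5: 3-byte form → E1 9B A5.
U+F6F4: 3-byte form → EF 9B B4.
U+03C1: 2-byte form → CF 81.
U+337F0: 4-byte form → F0 B3 9F B0.
Concatenated (14 bytes): DA B9 E1 9B A5 EF 9B B4 CF 81 F0 B3 9F B0.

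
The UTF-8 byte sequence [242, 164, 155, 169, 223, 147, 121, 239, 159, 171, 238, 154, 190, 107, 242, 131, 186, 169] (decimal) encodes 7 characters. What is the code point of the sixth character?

Offset 0: leading byte 0xF2 = 11110010 → 4-byte char #1 = F2 A4 9B A9.
Offset 4: leading byte 0xDF = 11011111 → 2-byte char #2 = DF 93.
Offset 6: leading byte 0x79 = 01111001 → 1-byte char #3 = 79.
Offset 7: leading byte 0xEF = 11101111 → 3-byte char #4 = EF 9F AB.
Offset 10: leading byte 0xEE = 11101110 → 3-byte char #5 = EE 9A BE.
Offset 13: leading byte 0x6B = 01101011 → 1-byte char #6 = 6B.
Leading byte 0x6B = 01101011 matches 0xxxxxxx → 1-byte sequence.
Byte 1: 0x6B = 01101011, payload 1101011 (7 bits).
Concatenate: 1101011 = 0x6B (7 bits → U+006B).

U+006B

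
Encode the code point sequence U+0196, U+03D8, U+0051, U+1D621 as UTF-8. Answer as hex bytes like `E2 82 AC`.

C6 96 CF 98 51 F0 9D 98 A1

U+0196: 2-byte form → C6 96.
U+03D8: 2-byte form → CF 98.
U+0051: 1-byte form → 51.
U+1D621: 4-byte form → F0 9D 98 A1.
Concatenated (9 bytes): C6 96 CF 98 51 F0 9D 98 A1.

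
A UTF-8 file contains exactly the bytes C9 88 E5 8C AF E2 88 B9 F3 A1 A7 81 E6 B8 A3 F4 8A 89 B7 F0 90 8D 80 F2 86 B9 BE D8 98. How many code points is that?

Byte at offset 0: 0xC9 = 11001001 → 2-byte char (#1). Advance 2.
Byte at offset 2: 0xE5 = 11100101 → 3-byte char (#2). Advance 3.
Byte at offset 5: 0xE2 = 11100010 → 3-byte char (#3). Advance 3.
Byte at offset 8: 0xF3 = 11110011 → 4-byte char (#4). Advance 4.
Byte at offset 12: 0xE6 = 11100110 → 3-byte char (#5). Advance 3.
Byte at offset 15: 0xF4 = 11110100 → 4-byte char (#6). Advance 4.
Byte at offset 19: 0xF0 = 11110000 → 4-byte char (#7). Advance 4.
Byte at offset 23: 0xF2 = 11110010 → 4-byte char (#8). Advance 4.
Byte at offset 27: 0xD8 = 11011000 → 2-byte char (#9). Advance 2.
Reached end at offset 29 after 9 code points.

9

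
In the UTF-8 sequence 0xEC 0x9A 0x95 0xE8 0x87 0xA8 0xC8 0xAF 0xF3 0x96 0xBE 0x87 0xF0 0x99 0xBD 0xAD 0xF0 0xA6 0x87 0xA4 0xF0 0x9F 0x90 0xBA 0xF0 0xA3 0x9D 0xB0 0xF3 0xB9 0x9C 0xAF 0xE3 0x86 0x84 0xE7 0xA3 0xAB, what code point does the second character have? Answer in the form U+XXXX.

U+81E8

Offset 0: leading byte 0xEC = 11101100 → 3-byte char #1 = EC 9A 95.
Offset 3: leading byte 0xE8 = 11101000 → 3-byte char #2 = E8 87 A8.
Leading byte 0xE8 = 11101000 matches 1110xxxx → 3-byte sequence.
Byte 1: 0xE8 = 11101000, payload 1000 (4 bits).
Byte 2: 0x87 = 10000111 (10xxxxxx ✓), payload 000111.
Byte 3: 0xA8 = 10101000 (10xxxxxx ✓), payload 101000.
Concatenate: 1000000111101000 = 0x81E8 (16 bits → U+81E8).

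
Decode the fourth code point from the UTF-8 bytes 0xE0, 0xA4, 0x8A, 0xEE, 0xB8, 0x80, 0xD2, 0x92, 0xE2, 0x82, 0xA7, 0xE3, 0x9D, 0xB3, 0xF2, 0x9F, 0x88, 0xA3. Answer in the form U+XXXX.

U+20A7

Offset 0: leading byte 0xE0 = 11100000 → 3-byte char #1 = E0 A4 8A.
Offset 3: leading byte 0xEE = 11101110 → 3-byte char #2 = EE B8 80.
Offset 6: leading byte 0xD2 = 11010010 → 2-byte char #3 = D2 92.
Offset 8: leading byte 0xE2 = 11100010 → 3-byte char #4 = E2 82 A7.
Leading byte 0xE2 = 11100010 matches 1110xxxx → 3-byte sequence.
Byte 1: 0xE2 = 11100010, payload 0010 (4 bits).
Byte 2: 0x82 = 10000010 (10xxxxxx ✓), payload 000010.
Byte 3: 0xA7 = 10100111 (10xxxxxx ✓), payload 100111.
Concatenate: 0010000010100111 = 0x20A7 (16 bits → U+20A7).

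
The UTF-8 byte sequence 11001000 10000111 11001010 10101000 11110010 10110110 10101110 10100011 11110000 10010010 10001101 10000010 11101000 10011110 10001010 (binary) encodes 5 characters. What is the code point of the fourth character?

U+12342

Offset 0: leading byte 0xC8 = 11001000 → 2-byte char #1 = C8 87.
Offset 2: leading byte 0xCA = 11001010 → 2-byte char #2 = CA A8.
Offset 4: leading byte 0xF2 = 11110010 → 4-byte char #3 = F2 B6 AE A3.
Offset 8: leading byte 0xF0 = 11110000 → 4-byte char #4 = F0 92 8D 82.
Leading byte 0xF0 = 11110000 matches 11110xxx → 4-byte sequence.
Byte 1: 0xF0 = 11110000, payload 000 (3 bits).
Byte 2: 0x92 = 10010010 (10xxxxxx ✓), payload 010010.
Byte 3: 0x8D = 10001101 (10xxxxxx ✓), payload 001101.
Byte 4: 0x82 = 10000010 (10xxxxxx ✓), payload 000010.
Concatenate: 000010010001101000010 = 0x12342 (21 bits → U+12342).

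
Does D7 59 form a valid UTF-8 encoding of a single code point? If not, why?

Leading byte 0xD7 = 11010111 → 2-byte form.
Byte 2 is 0x59 = 01011001, which is not 10xxxxxx — expected a continuation byte.

invalid (non-continuation byte where continuation expected)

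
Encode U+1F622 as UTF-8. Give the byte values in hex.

U+1F622 = 0x1F622 = 128546 decimal. In range U+10000–U+10FFFF → 4-byte form: 11110xxx 10xxxxxx 10xxxxxx 10xxxxxx.
Binary (21 bits): 000011111011000100010.
Split 3+6+6+6: 000 | 011111 | 011000 | 100010.
Byte 1: 11110000 = 0xF0.
Byte 2: 10011111 = 0x9F.
Byte 3: 10011000 = 0x98.
Byte 4: 10100010 = 0xA2.

F0 9F 98 A2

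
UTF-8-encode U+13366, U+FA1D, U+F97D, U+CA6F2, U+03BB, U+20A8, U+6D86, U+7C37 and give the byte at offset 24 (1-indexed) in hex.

0xB0

1-indexed offset 24 is 0-indexed offset 23.
U+13366 → 4-byte form F0 93 8D A6 at offsets 0–3.
U+FA1D → 3-byte form EF A8 9D at offsets 4–6.
U+F97D → 3-byte form EF A5 BD at offsets 7–9.
U+CA6F2 → 4-byte form F3 8A 9B B2 at offsets 10–13.
U+03BB → 2-byte form CE BB at offsets 14–15.
U+20A8 → 3-byte form E2 82 A8 at offsets 16–18.
U+6D86 → 3-byte form E6 B6 86 at offsets 19–21.
U+7C37 → 3-byte form E7 B0 B7 at offsets 22–24.
Offset 23 falls in char 8's range; it's byte 2 of E7 B0 B7 = 0xB0.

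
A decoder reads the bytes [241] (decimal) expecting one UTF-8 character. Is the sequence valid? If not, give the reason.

invalid (sequence truncated)

Leading byte 0xF1 = 11110001 → 4-byte form, but only 1 byte is present.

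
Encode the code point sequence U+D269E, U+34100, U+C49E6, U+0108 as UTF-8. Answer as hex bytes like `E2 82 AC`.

U+D269E: 4-byte form → F3 92 9A 9E.
U+34100: 4-byte form → F0 B4 84 80.
U+C49E6: 4-byte form → F3 84 A7 A6.
U+0108: 2-byte form → C4 88.
Concatenated (14 bytes): F3 92 9A 9E F0 B4 84 80 F3 84 A7 A6 C4 88.

F3 92 9A 9E F0 B4 84 80 F3 84 A7 A6 C4 88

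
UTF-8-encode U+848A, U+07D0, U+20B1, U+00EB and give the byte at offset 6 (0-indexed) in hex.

U+848A → 3-byte form E8 92 8A at offsets 0–2.
U+07D0 → 2-byte form DF 90 at offsets 3–4.
U+20B1 → 3-byte form E2 82 B1 at offsets 5–7.
Offset 6 falls in char 3's range; it's byte 2 of E2 82 B1 = 0x82.

0x82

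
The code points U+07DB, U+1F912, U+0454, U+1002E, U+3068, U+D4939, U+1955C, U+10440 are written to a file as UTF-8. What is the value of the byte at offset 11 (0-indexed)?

U+07DB → 2-byte form DF 9B at offsets 0–1.
U+1F912 → 4-byte form F0 9F A4 92 at offsets 2–5.
U+0454 → 2-byte form D1 94 at offsets 6–7.
U+1002E → 4-byte form F0 90 80 AE at offsets 8–11.
Offset 11 falls in char 4's range; it's byte 4 of F0 90 80 AE = 0xAE.

0xAE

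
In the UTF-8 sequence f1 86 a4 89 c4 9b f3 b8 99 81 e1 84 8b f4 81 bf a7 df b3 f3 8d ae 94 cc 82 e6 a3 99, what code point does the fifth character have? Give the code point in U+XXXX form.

Offset 0: leading byte 0xF1 = 11110001 → 4-byte char #1 = F1 86 A4 89.
Offset 4: leading byte 0xC4 = 11000100 → 2-byte char #2 = C4 9B.
Offset 6: leading byte 0xF3 = 11110011 → 4-byte char #3 = F3 B8 99 81.
Offset 10: leading byte 0xE1 = 11100001 → 3-byte char #4 = E1 84 8B.
Offset 13: leading byte 0xF4 = 11110100 → 4-byte char #5 = F4 81 BF A7.
Leading byte 0xF4 = 11110100 matches 11110xxx → 4-byte sequence.
Byte 1: 0xF4 = 11110100, payload 100 (3 bits).
Byte 2: 0x81 = 10000001 (10xxxxxx ✓), payload 000001.
Byte 3: 0xBF = 10111111 (10xxxxxx ✓), payload 111111.
Byte 4: 0xA7 = 10100111 (10xxxxxx ✓), payload 100111.
Concatenate: 100000001111111100111 = 0x101FE7 (21 bits → U+101FE7).

U+101FE7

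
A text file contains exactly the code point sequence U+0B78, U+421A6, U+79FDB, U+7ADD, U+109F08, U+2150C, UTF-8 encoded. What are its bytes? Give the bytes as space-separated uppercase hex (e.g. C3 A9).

U+0B78: 3-byte form → E0 AD B8.
U+421A6: 4-byte form → F1 82 86 A6.
U+79FDB: 4-byte form → F1 B9 BF 9B.
U+7ADD: 3-byte form → E7 AB 9D.
U+109F08: 4-byte form → F4 89 BC 88.
U+2150C: 4-byte form → F0 A1 94 8C.
Concatenated (22 bytes): E0 AD B8 F1 82 86 A6 F1 B9 BF 9B E7 AB 9D F4 89 BC 88 F0 A1 94 8C.

E0 AD B8 F1 82 86 A6 F1 B9 BF 9B E7 AB 9D F4 89 BC 88 F0 A1 94 8C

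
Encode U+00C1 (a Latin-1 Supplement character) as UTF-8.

C3 81

U+00C1 = 0xC1 = 193 decimal. In range U+0080–U+07FF → 2-byte form: 110xxxxx 10xxxxxx.
Binary (11 bits): 00011000001.
Split 5+6: 00011 | 000001.
Byte 1: 11000011 = 0xC3.
Byte 2: 10000001 = 0x81.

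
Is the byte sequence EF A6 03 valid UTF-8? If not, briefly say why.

invalid (non-continuation byte where continuation expected)

Leading byte 0xEF = 11101111 → 3-byte form.
Byte 3 is 0x03 = 00000011, which is not 10xxxxxx — expected a continuation byte.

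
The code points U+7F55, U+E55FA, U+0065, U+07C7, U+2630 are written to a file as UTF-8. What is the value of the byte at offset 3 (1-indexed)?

1-indexed offset 3 is 0-indexed offset 2.
U+7F55 → 3-byte form E7 BD 95 at offsets 0–2.
Offset 2 falls in char 1's range; it's byte 3 of E7 BD 95 = 0x95.

0x95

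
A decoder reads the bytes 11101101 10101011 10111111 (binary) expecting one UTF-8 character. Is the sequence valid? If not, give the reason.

Structurally a 3-byte sequence; payload = 0xDAFF.
But 0xDAFF is in U+D800–U+DFFF, the surrogate range. Surrogates are not Unicode scalar values and are forbidden in UTF-8.

invalid (encodes a surrogate (U+D800–U+DFFF))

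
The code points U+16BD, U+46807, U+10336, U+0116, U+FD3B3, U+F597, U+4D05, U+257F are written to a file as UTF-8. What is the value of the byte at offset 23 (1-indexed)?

1-indexed offset 23 is 0-indexed offset 22.
U+16BD → 3-byte form E1 9A BD at offsets 0–2.
U+46807 → 4-byte form F1 86 A0 87 at offsets 3–6.
U+10336 → 4-byte form F0 90 8C B6 at offsets 7–10.
U+0116 → 2-byte form C4 96 at offsets 11–12.
U+FD3B3 → 4-byte form F3 BD 8E B3 at offsets 13–16.
U+F597 → 3-byte form EF 96 97 at offsets 17–19.
U+4D05 → 3-byte form E4 B4 85 at offsets 20–22.
Offset 22 falls in char 7's range; it's byte 3 of E4 B4 85 = 0x85.

0x85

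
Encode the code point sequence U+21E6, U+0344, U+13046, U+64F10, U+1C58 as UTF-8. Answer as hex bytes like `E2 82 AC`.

E2 87 A6 CD 84 F0 93 81 86 F1 A4 BC 90 E1 B1 98

U+21E6: 3-byte form → E2 87 A6.
U+0344: 2-byte form → CD 84.
U+13046: 4-byte form → F0 93 81 86.
U+64F10: 4-byte form → F1 A4 BC 90.
U+1C58: 3-byte form → E1 B1 98.
Concatenated (16 bytes): E2 87 A6 CD 84 F0 93 81 86 F1 A4 BC 90 E1 B1 98.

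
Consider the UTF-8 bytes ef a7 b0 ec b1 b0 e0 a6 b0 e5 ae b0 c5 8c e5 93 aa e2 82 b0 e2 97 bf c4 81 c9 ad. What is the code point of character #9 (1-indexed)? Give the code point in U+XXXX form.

U+0101

Offset 0: leading byte 0xEF = 11101111 → 3-byte char #1 = EF A7 B0.
Offset 3: leading byte 0xEC = 11101100 → 3-byte char #2 = EC B1 B0.
Offset 6: leading byte 0xE0 = 11100000 → 3-byte char #3 = E0 A6 B0.
Offset 9: leading byte 0xE5 = 11100101 → 3-byte char #4 = E5 AE B0.
Offset 12: leading byte 0xC5 = 11000101 → 2-byte char #5 = C5 8C.
Offset 14: leading byte 0xE5 = 11100101 → 3-byte char #6 = E5 93 AA.
Offset 17: leading byte 0xE2 = 11100010 → 3-byte char #7 = E2 82 B0.
Offset 20: leading byte 0xE2 = 11100010 → 3-byte char #8 = E2 97 BF.
Offset 23: leading byte 0xC4 = 11000100 → 2-byte char #9 = C4 81.
Leading byte 0xC4 = 11000100 matches 110xxxxx → 2-byte sequence.
Byte 1: 0xC4 = 11000100, payload 00100 (5 bits).
Byte 2: 0x81 = 10000001 (10xxxxxx ✓), payload 000001.
Concatenate: 00100000001 = 0x101 (11 bits → U+0101).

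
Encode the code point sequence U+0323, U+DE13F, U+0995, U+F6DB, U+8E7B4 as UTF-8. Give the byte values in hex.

CC A3 F3 9E 84 BF E0 A6 95 EF 9B 9B F2 8E 9E B4

U+0323: 2-byte form → CC A3.
U+DE13F: 4-byte form → F3 9E 84 BF.
U+0995: 3-byte form → E0 A6 95.
U+F6DB: 3-byte form → EF 9B 9B.
U+8E7B4: 4-byte form → F2 8E 9E B4.
Concatenated (16 bytes): CC A3 F3 9E 84 BF E0 A6 95 EF 9B 9B F2 8E 9E B4.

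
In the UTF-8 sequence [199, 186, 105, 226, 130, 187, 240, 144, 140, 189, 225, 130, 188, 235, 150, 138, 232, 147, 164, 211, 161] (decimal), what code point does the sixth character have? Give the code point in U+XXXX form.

Offset 0: leading byte 0xC7 = 11000111 → 2-byte char #1 = C7 BA.
Offset 2: leading byte 0x69 = 01101001 → 1-byte char #2 = 69.
Offset 3: leading byte 0xE2 = 11100010 → 3-byte char #3 = E2 82 BB.
Offset 6: leading byte 0xF0 = 11110000 → 4-byte char #4 = F0 90 8C BD.
Offset 10: leading byte 0xE1 = 11100001 → 3-byte char #5 = E1 82 BC.
Offset 13: leading byte 0xEB = 11101011 → 3-byte char #6 = EB 96 8A.
Leading byte 0xEB = 11101011 matches 1110xxxx → 3-byte sequence.
Byte 1: 0xEB = 11101011, payload 1011 (4 bits).
Byte 2: 0x96 = 10010110 (10xxxxxx ✓), payload 010110.
Byte 3: 0x8A = 10001010 (10xxxxxx ✓), payload 001010.
Concatenate: 1011010110001010 = 0xB58A (16 bits → U+B58A).

U+B58A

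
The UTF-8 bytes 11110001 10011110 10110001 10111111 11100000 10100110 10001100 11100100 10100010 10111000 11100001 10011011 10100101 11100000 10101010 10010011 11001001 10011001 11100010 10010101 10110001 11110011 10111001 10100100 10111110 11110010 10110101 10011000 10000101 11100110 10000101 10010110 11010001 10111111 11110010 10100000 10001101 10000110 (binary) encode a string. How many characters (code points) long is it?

Byte at offset 0: 0xF1 = 11110001 → 4-byte char (#1). Advance 4.
Byte at offset 4: 0xE0 = 11100000 → 3-byte char (#2). Advance 3.
Byte at offset 7: 0xE4 = 11100100 → 3-byte char (#3). Advance 3.
Byte at offset 10: 0xE1 = 11100001 → 3-byte char (#4). Advance 3.
Byte at offset 13: 0xE0 = 11100000 → 3-byte char (#5). Advance 3.
Byte at offset 16: 0xC9 = 11001001 → 2-byte char (#6). Advance 2.
Byte at offset 18: 0xE2 = 11100010 → 3-byte char (#7). Advance 3.
Byte at offset 21: 0xF3 = 11110011 → 4-byte char (#8). Advance 4.
Byte at offset 25: 0xF2 = 11110010 → 4-byte char (#9). Advance 4.
Byte at offset 29: 0xE6 = 11100110 → 3-byte char (#10). Advance 3.
Byte at offset 32: 0xD1 = 11010001 → 2-byte char (#11). Advance 2.
Byte at offset 34: 0xF2 = 11110010 → 4-byte char (#12). Advance 4.
Reached end at offset 38 after 12 code points.

12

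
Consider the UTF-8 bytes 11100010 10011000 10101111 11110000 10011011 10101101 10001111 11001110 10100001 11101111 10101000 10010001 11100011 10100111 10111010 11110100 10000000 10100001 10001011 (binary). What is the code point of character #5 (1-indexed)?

U+39FA

Offset 0: leading byte 0xE2 = 11100010 → 3-byte char #1 = E2 98 AF.
Offset 3: leading byte 0xF0 = 11110000 → 4-byte char #2 = F0 9B AD 8F.
Offset 7: leading byte 0xCE = 11001110 → 2-byte char #3 = CE A1.
Offset 9: leading byte 0xEF = 11101111 → 3-byte char #4 = EF A8 91.
Offset 12: leading byte 0xE3 = 11100011 → 3-byte char #5 = E3 A7 BA.
Leading byte 0xE3 = 11100011 matches 1110xxxx → 3-byte sequence.
Byte 1: 0xE3 = 11100011, payload 0011 (4 bits).
Byte 2: 0xA7 = 10100111 (10xxxxxx ✓), payload 100111.
Byte 3: 0xBA = 10111010 (10xxxxxx ✓), payload 111010.
Concatenate: 0011100111111010 = 0x39FA (16 bits → U+39FA).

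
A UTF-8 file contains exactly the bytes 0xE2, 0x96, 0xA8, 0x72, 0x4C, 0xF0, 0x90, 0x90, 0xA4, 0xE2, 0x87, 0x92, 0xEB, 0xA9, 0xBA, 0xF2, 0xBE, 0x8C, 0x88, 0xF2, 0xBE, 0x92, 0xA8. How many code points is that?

Byte at offset 0: 0xE2 = 11100010 → 3-byte char (#1). Advance 3.
Byte at offset 3: 0x72 = 01110010 → 1-byte char (#2). Advance 1.
Byte at offset 4: 0x4C = 01001100 → 1-byte char (#3). Advance 1.
Byte at offset 5: 0xF0 = 11110000 → 4-byte char (#4). Advance 4.
Byte at offset 9: 0xE2 = 11100010 → 3-byte char (#5). Advance 3.
Byte at offset 12: 0xEB = 11101011 → 3-byte char (#6). Advance 3.
Byte at offset 15: 0xF2 = 11110010 → 4-byte char (#7). Advance 4.
Byte at offset 19: 0xF2 = 11110010 → 4-byte char (#8). Advance 4.
Reached end at offset 23 after 8 code points.

8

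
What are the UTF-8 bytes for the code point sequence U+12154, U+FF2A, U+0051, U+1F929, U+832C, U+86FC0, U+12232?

U+12154: 4-byte form → F0 92 85 94.
U+FF2A: 3-byte form → EF BC AA.
U+0051: 1-byte form → 51.
U+1F929: 4-byte form → F0 9F A4 A9.
U+832C: 3-byte form → E8 8C AC.
U+86FC0: 4-byte form → F2 86 BF 80.
U+12232: 4-byte form → F0 92 88 B2.
Concatenated (23 bytes): F0 92 85 94 EF BC AA 51 F0 9F A4 A9 E8 8C AC F2 86 BF 80 F0 92 88 B2.

F0 92 85 94 EF BC AA 51 F0 9F A4 A9 E8 8C AC F2 86 BF 80 F0 92 88 B2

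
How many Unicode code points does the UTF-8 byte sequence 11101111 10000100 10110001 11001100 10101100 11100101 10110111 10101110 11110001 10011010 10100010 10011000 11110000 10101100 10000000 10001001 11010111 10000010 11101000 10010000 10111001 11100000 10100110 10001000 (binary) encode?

8

Byte at offset 0: 0xEF = 11101111 → 3-byte char (#1). Advance 3.
Byte at offset 3: 0xCC = 11001100 → 2-byte char (#2). Advance 2.
Byte at offset 5: 0xE5 = 11100101 → 3-byte char (#3). Advance 3.
Byte at offset 8: 0xF1 = 11110001 → 4-byte char (#4). Advance 4.
Byte at offset 12: 0xF0 = 11110000 → 4-byte char (#5). Advance 4.
Byte at offset 16: 0xD7 = 11010111 → 2-byte char (#6). Advance 2.
Byte at offset 18: 0xE8 = 11101000 → 3-byte char (#7). Advance 3.
Byte at offset 21: 0xE0 = 11100000 → 3-byte char (#8). Advance 3.
Reached end at offset 24 after 8 code points.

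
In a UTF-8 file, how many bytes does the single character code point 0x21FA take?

3

U+21FA = 0x21FA. UTF-8 uses 1 byte below 0x80, 2 below 0x800, 3 below 0x10000, 4 up to 0x10FFFF. 0x21FA is in U+0800–U+FFFF → 3 bytes.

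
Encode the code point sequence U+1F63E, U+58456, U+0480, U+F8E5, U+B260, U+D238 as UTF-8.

U+1F63E: 4-byte form → F0 9F 98 BE.
U+58456: 4-byte form → F1 98 91 96.
U+0480: 2-byte form → D2 80.
U+F8E5: 3-byte form → EF A3 A5.
U+B260: 3-byte form → EB 89 A0.
U+D238: 3-byte form → ED 88 B8.
Concatenated (19 bytes): F0 9F 98 BE F1 98 91 96 D2 80 EF A3 A5 EB 89 A0 ED 88 B8.

F0 9F 98 BE F1 98 91 96 D2 80 EF A3 A5 EB 89 A0 ED 88 B8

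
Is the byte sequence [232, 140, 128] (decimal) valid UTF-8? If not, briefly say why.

Leading byte 0xE8 = 11101000 → 3-byte form.
Continuation bytes 0x8C=10001100, 0x80=10000000 all match 10xxxxxx.
Decoded value 0x8300 is ≥ 0x800 (shortest form) and not a surrogate.

valid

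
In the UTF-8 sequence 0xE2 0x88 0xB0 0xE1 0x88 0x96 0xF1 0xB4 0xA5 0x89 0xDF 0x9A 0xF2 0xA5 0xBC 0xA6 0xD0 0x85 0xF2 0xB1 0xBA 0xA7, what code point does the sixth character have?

Offset 0: leading byte 0xE2 = 11100010 → 3-byte char #1 = E2 88 B0.
Offset 3: leading byte 0xE1 = 11100001 → 3-byte char #2 = E1 88 96.
Offset 6: leading byte 0xF1 = 11110001 → 4-byte char #3 = F1 B4 A5 89.
Offset 10: leading byte 0xDF = 11011111 → 2-byte char #4 = DF 9A.
Offset 12: leading byte 0xF2 = 11110010 → 4-byte char #5 = F2 A5 BC A6.
Offset 16: leading byte 0xD0 = 11010000 → 2-byte char #6 = D0 85.
Leading byte 0xD0 = 11010000 matches 110xxxxx → 2-byte sequence.
Byte 1: 0xD0 = 11010000, payload 10000 (5 bits).
Byte 2: 0x85 = 10000101 (10xxxxxx ✓), payload 000101.
Concatenate: 10000000101 = 0x405 (11 bits → U+0405).

U+0405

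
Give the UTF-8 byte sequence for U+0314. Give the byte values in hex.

CC 94

U+0314 = 0x314 = 788 decimal. In range U+0080–U+07FF → 2-byte form: 110xxxxx 10xxxxxx.
Binary (11 bits): 01100010100.
Split 5+6: 01100 | 010100.
Byte 1: 11001100 = 0xCC.
Byte 2: 10010100 = 0x94.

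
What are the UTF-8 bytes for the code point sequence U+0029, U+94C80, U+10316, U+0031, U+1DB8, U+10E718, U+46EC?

29 F2 94 B2 80 F0 90 8C 96 31 E1 B6 B8 F4 8E 9C 98 E4 9B AC

U+0029: 1-byte form → 29.
U+94C80: 4-byte form → F2 94 B2 80.
U+10316: 4-byte form → F0 90 8C 96.
U+0031: 1-byte form → 31.
U+1DB8: 3-byte form → E1 B6 B8.
U+10E718: 4-byte form → F4 8E 9C 98.
U+46EC: 3-byte form → E4 9B AC.
Concatenated (20 bytes): 29 F2 94 B2 80 F0 90 8C 96 31 E1 B6 B8 F4 8E 9C 98 E4 9B AC.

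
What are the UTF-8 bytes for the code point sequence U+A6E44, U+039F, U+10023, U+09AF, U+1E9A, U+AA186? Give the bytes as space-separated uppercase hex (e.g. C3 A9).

U+A6E44: 4-byte form → F2 A6 B9 84.
U+039F: 2-byte form → CE 9F.
U+10023: 4-byte form → F0 90 80 A3.
U+09AF: 3-byte form → E0 A6 AF.
U+1E9A: 3-byte form → E1 BA 9A.
U+AA186: 4-byte form → F2 AA 86 86.
Concatenated (20 bytes): F2 A6 B9 84 CE 9F F0 90 80 A3 E0 A6 AF E1 BA 9A F2 AA 86 86.

F2 A6 B9 84 CE 9F F0 90 80 A3 E0 A6 AF E1 BA 9A F2 AA 86 86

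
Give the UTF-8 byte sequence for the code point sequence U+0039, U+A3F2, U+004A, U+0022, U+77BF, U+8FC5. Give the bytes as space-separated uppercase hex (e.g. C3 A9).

39 EA 8F B2 4A 22 E7 9E BF E8 BF 85

U+0039: 1-byte form → 39.
U+A3F2: 3-byte form → EA 8F B2.
U+004A: 1-byte form → 4A.
U+0022: 1-byte form → 22.
U+77BF: 3-byte form → E7 9E BF.
U+8FC5: 3-byte form → E8 BF 85.
Concatenated (12 bytes): 39 EA 8F B2 4A 22 E7 9E BF E8 BF 85.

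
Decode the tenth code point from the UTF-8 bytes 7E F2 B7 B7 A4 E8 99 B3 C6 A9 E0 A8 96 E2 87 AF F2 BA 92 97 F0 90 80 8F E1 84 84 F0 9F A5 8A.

Offset 0: leading byte 0x7E = 01111110 → 1-byte char #1 = 7E.
Offset 1: leading byte 0xF2 = 11110010 → 4-byte char #2 = F2 B7 B7 A4.
Offset 5: leading byte 0xE8 = 11101000 → 3-byte char #3 = E8 99 B3.
Offset 8: leading byte 0xC6 = 11000110 → 2-byte char #4 = C6 A9.
Offset 10: leading byte 0xE0 = 11100000 → 3-byte char #5 = E0 A8 96.
Offset 13: leading byte 0xE2 = 11100010 → 3-byte char #6 = E2 87 AF.
Offset 16: leading byte 0xF2 = 11110010 → 4-byte char #7 = F2 BA 92 97.
Offset 20: leading byte 0xF0 = 11110000 → 4-byte char #8 = F0 90 80 8F.
Offset 24: leading byte 0xE1 = 11100001 → 3-byte char #9 = E1 84 84.
Offset 27: leading byte 0xF0 = 11110000 → 4-byte char #10 = F0 9F A5 8A.
Leading byte 0xF0 = 11110000 matches 11110xxx → 4-byte sequence.
Byte 1: 0xF0 = 11110000, payload 000 (3 bits).
Byte 2: 0x9F = 10011111 (10xxxxxx ✓), payload 011111.
Byte 3: 0xA5 = 10100101 (10xxxxxx ✓), payload 100101.
Byte 4: 0x8A = 10001010 (10xxxxxx ✓), payload 001010.
Concatenate: 000011111100101001010 = 0x1F94A (21 bits → U+1F94A).

U+1F94A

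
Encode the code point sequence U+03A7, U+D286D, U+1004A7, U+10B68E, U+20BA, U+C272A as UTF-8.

U+03A7: 2-byte form → CE A7.
U+D286D: 4-byte form → F3 92 A1 AD.
U+1004A7: 4-byte form → F4 80 92 A7.
U+10B68E: 4-byte form → F4 8B 9A 8E.
U+20BA: 3-byte form → E2 82 BA.
U+C272A: 4-byte form → F3 82 9C AA.
Concatenated (21 bytes): CE A7 F3 92 A1 AD F4 80 92 A7 F4 8B 9A 8E E2 82 BA F3 82 9C AA.

CE A7 F3 92 A1 AD F4 80 92 A7 F4 8B 9A 8E E2 82 BA F3 82 9C AA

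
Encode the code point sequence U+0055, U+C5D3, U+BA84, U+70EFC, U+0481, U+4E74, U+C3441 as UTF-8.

U+0055: 1-byte form → 55.
U+C5D3: 3-byte form → EC 97 93.
U+BA84: 3-byte form → EB AA 84.
U+70EFC: 4-byte form → F1 B0 BB BC.
U+0481: 2-byte form → D2 81.
U+4E74: 3-byte form → E4 B9 B4.
U+C3441: 4-byte form → F3 83 91 81.
Concatenated (20 bytes): 55 EC 97 93 EB AA 84 F1 B0 BB BC D2 81 E4 B9 B4 F3 83 91 81.

55 EC 97 93 EB AA 84 F1 B0 BB BC D2 81 E4 B9 B4 F3 83 91 81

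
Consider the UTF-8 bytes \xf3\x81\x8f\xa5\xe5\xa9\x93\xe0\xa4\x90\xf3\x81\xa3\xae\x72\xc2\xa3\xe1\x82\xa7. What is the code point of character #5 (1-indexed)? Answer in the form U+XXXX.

U+0072

Offset 0: leading byte 0xF3 = 11110011 → 4-byte char #1 = F3 81 8F A5.
Offset 4: leading byte 0xE5 = 11100101 → 3-byte char #2 = E5 A9 93.
Offset 7: leading byte 0xE0 = 11100000 → 3-byte char #3 = E0 A4 90.
Offset 10: leading byte 0xF3 = 11110011 → 4-byte char #4 = F3 81 A3 AE.
Offset 14: leading byte 0x72 = 01110010 → 1-byte char #5 = 72.
Leading byte 0x72 = 01110010 matches 0xxxxxxx → 1-byte sequence.
Byte 1: 0x72 = 01110010, payload 1110010 (7 bits).
Concatenate: 1110010 = 0x72 (7 bits → U+0072).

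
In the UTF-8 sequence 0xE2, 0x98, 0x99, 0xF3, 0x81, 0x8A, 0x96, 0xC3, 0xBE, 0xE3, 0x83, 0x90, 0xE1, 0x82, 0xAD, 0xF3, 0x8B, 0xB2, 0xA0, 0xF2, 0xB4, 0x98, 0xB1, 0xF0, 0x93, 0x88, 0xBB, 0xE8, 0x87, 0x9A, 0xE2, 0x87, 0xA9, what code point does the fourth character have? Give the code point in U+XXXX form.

U+30D0

Offset 0: leading byte 0xE2 = 11100010 → 3-byte char #1 = E2 98 99.
Offset 3: leading byte 0xF3 = 11110011 → 4-byte char #2 = F3 81 8A 96.
Offset 7: leading byte 0xC3 = 11000011 → 2-byte char #3 = C3 BE.
Offset 9: leading byte 0xE3 = 11100011 → 3-byte char #4 = E3 83 90.
Leading byte 0xE3 = 11100011 matches 1110xxxx → 3-byte sequence.
Byte 1: 0xE3 = 11100011, payload 0011 (4 bits).
Byte 2: 0x83 = 10000011 (10xxxxxx ✓), payload 000011.
Byte 3: 0x90 = 10010000 (10xxxxxx ✓), payload 010000.
Concatenate: 0011000011010000 = 0x30D0 (16 bits → U+30D0).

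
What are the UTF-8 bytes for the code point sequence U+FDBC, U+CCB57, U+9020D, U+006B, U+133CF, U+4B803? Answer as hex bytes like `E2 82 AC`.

U+FDBC: 3-byte form → EF B6 BC.
U+CCB57: 4-byte form → F3 8C AD 97.
U+9020D: 4-byte form → F2 90 88 8D.
U+006B: 1-byte form → 6B.
U+133CF: 4-byte form → F0 93 8F 8F.
U+4B803: 4-byte form → F1 8B A0 83.
Concatenated (20 bytes): EF B6 BC F3 8C AD 97 F2 90 88 8D 6B F0 93 8F 8F F1 8B A0 83.

EF B6 BC F3 8C AD 97 F2 90 88 8D 6B F0 93 8F 8F F1 8B A0 83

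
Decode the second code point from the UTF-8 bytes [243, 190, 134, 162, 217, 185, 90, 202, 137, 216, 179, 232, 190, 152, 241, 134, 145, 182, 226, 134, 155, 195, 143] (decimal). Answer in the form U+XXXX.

Offset 0: leading byte 0xF3 = 11110011 → 4-byte char #1 = F3 BE 86 A2.
Offset 4: leading byte 0xD9 = 11011001 → 2-byte char #2 = D9 B9.
Leading byte 0xD9 = 11011001 matches 110xxxxx → 2-byte sequence.
Byte 1: 0xD9 = 11011001, payload 11001 (5 bits).
Byte 2: 0xB9 = 10111001 (10xxxxxx ✓), payload 111001.
Concatenate: 11001111001 = 0x679 (11 bits → U+0679).

U+0679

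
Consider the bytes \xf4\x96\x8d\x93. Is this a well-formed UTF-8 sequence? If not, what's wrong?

Leading byte 0xF4 = 11110100 → 4-byte form.
Payload = 0x116353, which exceeds U+10FFFF, the maximum Unicode code point. (Leading bytes F5–FF, or F4 followed by ≥ 0x90, are invalid.)

invalid (encodes a value above U+10FFFF)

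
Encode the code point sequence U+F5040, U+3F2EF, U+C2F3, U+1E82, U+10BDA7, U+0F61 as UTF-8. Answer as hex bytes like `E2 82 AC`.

U+F5040: 4-byte form → F3 B5 81 80.
U+3F2EF: 4-byte form → F0 BF 8B AF.
U+C2F3: 3-byte form → EC 8B B3.
U+1E82: 3-byte form → E1 BA 82.
U+10BDA7: 4-byte form → F4 8B B6 A7.
U+0F61: 3-byte form → E0 BD A1.
Concatenated (21 bytes): F3 B5 81 80 F0 BF 8B AF EC 8B B3 E1 BA 82 F4 8B B6 A7 E0 BD A1.

F3 B5 81 80 F0 BF 8B AF EC 8B B3 E1 BA 82 F4 8B B6 A7 E0 BD A1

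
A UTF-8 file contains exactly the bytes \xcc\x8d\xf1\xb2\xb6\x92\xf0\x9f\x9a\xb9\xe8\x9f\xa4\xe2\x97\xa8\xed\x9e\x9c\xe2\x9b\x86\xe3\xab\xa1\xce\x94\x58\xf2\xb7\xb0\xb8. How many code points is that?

Byte at offset 0: 0xCC = 11001100 → 2-byte char (#1). Advance 2.
Byte at offset 2: 0xF1 = 11110001 → 4-byte char (#2). Advance 4.
Byte at offset 6: 0xF0 = 11110000 → 4-byte char (#3). Advance 4.
Byte at offset 10: 0xE8 = 11101000 → 3-byte char (#4). Advance 3.
Byte at offset 13: 0xE2 = 11100010 → 3-byte char (#5). Advance 3.
Byte at offset 16: 0xED = 11101101 → 3-byte char (#6). Advance 3.
Byte at offset 19: 0xE2 = 11100010 → 3-byte char (#7). Advance 3.
Byte at offset 22: 0xE3 = 11100011 → 3-byte char (#8). Advance 3.
Byte at offset 25: 0xCE = 11001110 → 2-byte char (#9). Advance 2.
Byte at offset 27: 0x58 = 01011000 → 1-byte char (#10). Advance 1.
Byte at offset 28: 0xF2 = 11110010 → 4-byte char (#11). Advance 4.
Reached end at offset 32 after 11 code points.

11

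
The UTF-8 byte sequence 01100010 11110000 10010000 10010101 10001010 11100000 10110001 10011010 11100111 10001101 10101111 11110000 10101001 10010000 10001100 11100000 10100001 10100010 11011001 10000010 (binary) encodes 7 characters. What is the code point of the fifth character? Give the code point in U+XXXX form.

U+2940C

Offset 0: leading byte 0x62 = 01100010 → 1-byte char #1 = 62.
Offset 1: leading byte 0xF0 = 11110000 → 4-byte char #2 = F0 90 95 8A.
Offset 5: leading byte 0xE0 = 11100000 → 3-byte char #3 = E0 B1 9A.
Offset 8: leading byte 0xE7 = 11100111 → 3-byte char #4 = E7 8D AF.
Offset 11: leading byte 0xF0 = 11110000 → 4-byte char #5 = F0 A9 90 8C.
Leading byte 0xF0 = 11110000 matches 11110xxx → 4-byte sequence.
Byte 1: 0xF0 = 11110000, payload 000 (3 bits).
Byte 2: 0xA9 = 10101001 (10xxxxxx ✓), payload 101001.
Byte 3: 0x90 = 10010000 (10xxxxxx ✓), payload 010000.
Byte 4: 0x8C = 10001100 (10xxxxxx ✓), payload 001100.
Concatenate: 000101001010000001100 = 0x2940C (21 bits → U+2940C).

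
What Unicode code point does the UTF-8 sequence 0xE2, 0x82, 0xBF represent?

U+20BF

Leading byte 0xE2 = 11100010 matches 1110xxxx → 3-byte sequence.
Byte 1: 0xE2 = 11100010, payload 0010 (4 bits).
Byte 2: 0x82 = 10000010 (10xxxxxx ✓), payload 000010.
Byte 3: 0xBF = 10111111 (10xxxxxx ✓), payload 111111.
Concatenate: 0010000010111111 = 0x20BF (16 bits → U+20BF).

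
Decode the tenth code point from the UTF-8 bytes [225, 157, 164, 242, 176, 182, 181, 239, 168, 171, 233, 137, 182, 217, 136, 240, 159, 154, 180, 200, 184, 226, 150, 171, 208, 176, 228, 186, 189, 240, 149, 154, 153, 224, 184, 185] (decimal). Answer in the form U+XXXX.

Offset 0: leading byte 0xE1 = 11100001 → 3-byte char #1 = E1 9D A4.
Offset 3: leading byte 0xF2 = 11110010 → 4-byte char #2 = F2 B0 B6 B5.
Offset 7: leading byte 0xEF = 11101111 → 3-byte char #3 = EF A8 AB.
Offset 10: leading byte 0xE9 = 11101001 → 3-byte char #4 = E9 89 B6.
Offset 13: leading byte 0xD9 = 11011001 → 2-byte char #5 = D9 88.
Offset 15: leading byte 0xF0 = 11110000 → 4-byte char #6 = F0 9F 9A B4.
Offset 19: leading byte 0xC8 = 11001000 → 2-byte char #7 = C8 B8.
Offset 21: leading byte 0xE2 = 11100010 → 3-byte char #8 = E2 96 AB.
Offset 24: leading byte 0xD0 = 11010000 → 2-byte char #9 = D0 B0.
Offset 26: leading byte 0xE4 = 11100100 → 3-byte char #10 = E4 BA BD.
Leading byte 0xE4 = 11100100 matches 1110xxxx → 3-byte sequence.
Byte 1: 0xE4 = 11100100, payload 0100 (4 bits).
Byte 2: 0xBA = 10111010 (10xxxxxx ✓), payload 111010.
Byte 3: 0xBD = 10111101 (10xxxxxx ✓), payload 111101.
Concatenate: 0100111010111101 = 0x4EBD (16 bits → U+4EBD).

U+4EBD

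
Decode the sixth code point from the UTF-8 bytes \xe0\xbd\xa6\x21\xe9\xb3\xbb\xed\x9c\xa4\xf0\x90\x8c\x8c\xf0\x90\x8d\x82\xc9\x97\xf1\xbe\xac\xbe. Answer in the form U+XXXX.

Offset 0: leading byte 0xE0 = 11100000 → 3-byte char #1 = E0 BD A6.
Offset 3: leading byte 0x21 = 00100001 → 1-byte char #2 = 21.
Offset 4: leading byte 0xE9 = 11101001 → 3-byte char #3 = E9 B3 BB.
Offset 7: leading byte 0xED = 11101101 → 3-byte char #4 = ED 9C A4.
Offset 10: leading byte 0xF0 = 11110000 → 4-byte char #5 = F0 90 8C 8C.
Offset 14: leading byte 0xF0 = 11110000 → 4-byte char #6 = F0 90 8D 82.
Leading byte 0xF0 = 11110000 matches 11110xxx → 4-byte sequence.
Byte 1: 0xF0 = 11110000, payload 000 (3 bits).
Byte 2: 0x90 = 10010000 (10xxxxxx ✓), payload 010000.
Byte 3: 0x8D = 10001101 (10xxxxxx ✓), payload 001101.
Byte 4: 0x82 = 10000010 (10xxxxxx ✓), payload 000010.
Concatenate: 000010000001101000010 = 0x10342 (21 bits → U+10342).

U+10342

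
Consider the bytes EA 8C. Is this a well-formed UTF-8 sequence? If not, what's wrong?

Leading byte 0xEA = 11101010 → 3-byte form, but only 2 bytes are present.

invalid (sequence truncated)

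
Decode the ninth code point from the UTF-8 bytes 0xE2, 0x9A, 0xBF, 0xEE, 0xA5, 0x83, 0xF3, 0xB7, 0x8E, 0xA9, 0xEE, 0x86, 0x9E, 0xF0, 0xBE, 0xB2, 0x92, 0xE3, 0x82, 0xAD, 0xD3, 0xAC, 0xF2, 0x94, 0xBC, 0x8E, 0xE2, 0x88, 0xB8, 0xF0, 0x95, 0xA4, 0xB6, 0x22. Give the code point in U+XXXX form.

Offset 0: leading byte 0xE2 = 11100010 → 3-byte char #1 = E2 9A BF.
Offset 3: leading byte 0xEE = 11101110 → 3-byte char #2 = EE A5 83.
Offset 6: leading byte 0xF3 = 11110011 → 4-byte char #3 = F3 B7 8E A9.
Offset 10: leading byte 0xEE = 11101110 → 3-byte char #4 = EE 86 9E.
Offset 13: leading byte 0xF0 = 11110000 → 4-byte char #5 = F0 BE B2 92.
Offset 17: leading byte 0xE3 = 11100011 → 3-byte char #6 = E3 82 AD.
Offset 20: leading byte 0xD3 = 11010011 → 2-byte char #7 = D3 AC.
Offset 22: leading byte 0xF2 = 11110010 → 4-byte char #8 = F2 94 BC 8E.
Offset 26: leading byte 0xE2 = 11100010 → 3-byte char #9 = E2 88 B8.
Leading byte 0xE2 = 11100010 matches 1110xxxx → 3-byte sequence.
Byte 1: 0xE2 = 11100010, payload 0010 (4 bits).
Byte 2: 0x88 = 10001000 (10xxxxxx ✓), payload 001000.
Byte 3: 0xB8 = 10111000 (10xxxxxx ✓), payload 111000.
Concatenate: 0010001000111000 = 0x2238 (16 bits → U+2238).

U+2238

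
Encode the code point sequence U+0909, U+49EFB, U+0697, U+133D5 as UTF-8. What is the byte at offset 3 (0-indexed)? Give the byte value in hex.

0xF1

U+0909 → 3-byte form E0 A4 89 at offsets 0–2.
U+49EFB → 4-byte form F1 89 BB BB at offsets 3–6.
Offset 3 falls in char 2's range; it's byte 1 of F1 89 BB BB = 0xF1.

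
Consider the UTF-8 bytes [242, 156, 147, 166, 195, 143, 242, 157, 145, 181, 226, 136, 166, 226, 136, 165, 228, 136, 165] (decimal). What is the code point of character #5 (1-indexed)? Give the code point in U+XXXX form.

U+2225

Offset 0: leading byte 0xF2 = 11110010 → 4-byte char #1 = F2 9C 93 A6.
Offset 4: leading byte 0xC3 = 11000011 → 2-byte char #2 = C3 8F.
Offset 6: leading byte 0xF2 = 11110010 → 4-byte char #3 = F2 9D 91 B5.
Offset 10: leading byte 0xE2 = 11100010 → 3-byte char #4 = E2 88 A6.
Offset 13: leading byte 0xE2 = 11100010 → 3-byte char #5 = E2 88 A5.
Leading byte 0xE2 = 11100010 matches 1110xxxx → 3-byte sequence.
Byte 1: 0xE2 = 11100010, payload 0010 (4 bits).
Byte 2: 0x88 = 10001000 (10xxxxxx ✓), payload 001000.
Byte 3: 0xA5 = 10100101 (10xxxxxx ✓), payload 100101.
Concatenate: 0010001000100101 = 0x2225 (16 bits → U+2225).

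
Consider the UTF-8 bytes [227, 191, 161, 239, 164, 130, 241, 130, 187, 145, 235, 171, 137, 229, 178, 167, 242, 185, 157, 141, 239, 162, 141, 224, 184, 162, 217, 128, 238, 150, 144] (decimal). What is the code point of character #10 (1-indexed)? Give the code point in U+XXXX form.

Offset 0: leading byte 0xE3 = 11100011 → 3-byte char #1 = E3 BF A1.
Offset 3: leading byte 0xEF = 11101111 → 3-byte char #2 = EF A4 82.
Offset 6: leading byte 0xF1 = 11110001 → 4-byte char #3 = F1 82 BB 91.
Offset 10: leading byte 0xEB = 11101011 → 3-byte char #4 = EB AB 89.
Offset 13: leading byte 0xE5 = 11100101 → 3-byte char #5 = E5 B2 A7.
Offset 16: leading byte 0xF2 = 11110010 → 4-byte char #6 = F2 B9 9D 8D.
Offset 20: leading byte 0xEF = 11101111 → 3-byte char #7 = EF A2 8D.
Offset 23: leading byte 0xE0 = 11100000 → 3-byte char #8 = E0 B8 A2.
Offset 26: leading byte 0xD9 = 11011001 → 2-byte char #9 = D9 80.
Offset 28: leading byte 0xEE = 11101110 → 3-byte char #10 = EE 96 90.
Leading byte 0xEE = 11101110 matches 1110xxxx → 3-byte sequence.
Byte 1: 0xEE = 11101110, payload 1110 (4 bits).
Byte 2: 0x96 = 10010110 (10xxxxxx ✓), payload 010110.
Byte 3: 0x90 = 10010000 (10xxxxxx ✓), payload 010000.
Concatenate: 1110010110010000 = 0xE590 (16 bits → U+E590).

U+E590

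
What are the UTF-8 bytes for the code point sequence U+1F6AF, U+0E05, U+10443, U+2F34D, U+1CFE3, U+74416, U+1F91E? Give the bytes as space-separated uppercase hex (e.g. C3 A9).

F0 9F 9A AF E0 B8 85 F0 90 91 83 F0 AF 8D 8D F0 9C BF A3 F1 B4 90 96 F0 9F A4 9E

U+1F6AF: 4-byte form → F0 9F 9A AF.
U+0E05: 3-byte form → E0 B8 85.
U+10443: 4-byte form → F0 90 91 83.
U+2F34D: 4-byte form → F0 AF 8D 8D.
U+1CFE3: 4-byte form → F0 9C BF A3.
U+74416: 4-byte form → F1 B4 90 96.
U+1F91E: 4-byte form → F0 9F A4 9E.
Concatenated (27 bytes): F0 9F 9A AF E0 B8 85 F0 90 91 83 F0 AF 8D 8D F0 9C BF A3 F1 B4 90 96 F0 9F A4 9E.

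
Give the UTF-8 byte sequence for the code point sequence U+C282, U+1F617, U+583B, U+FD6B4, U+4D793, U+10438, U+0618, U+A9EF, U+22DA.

EC 8A 82 F0 9F 98 97 E5 A0 BB F3 BD 9A B4 F1 8D 9E 93 F0 90 90 B8 D8 98 EA A7 AF E2 8B 9A

U+C282: 3-byte form → EC 8A 82.
U+1F617: 4-byte form → F0 9F 98 97.
U+583B: 3-byte form → E5 A0 BB.
U+FD6B4: 4-byte form → F3 BD 9A B4.
U+4D793: 4-byte form → F1 8D 9E 93.
U+10438: 4-byte form → F0 90 90 B8.
U+0618: 2-byte form → D8 98.
U+A9EF: 3-byte form → EA A7 AF.
U+22DA: 3-byte form → E2 8B 9A.
Concatenated (30 bytes): EC 8A 82 F0 9F 98 97 E5 A0 BB F3 BD 9A B4 F1 8D 9E 93 F0 90 90 B8 D8 98 EA A7 AF E2 8B 9A.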